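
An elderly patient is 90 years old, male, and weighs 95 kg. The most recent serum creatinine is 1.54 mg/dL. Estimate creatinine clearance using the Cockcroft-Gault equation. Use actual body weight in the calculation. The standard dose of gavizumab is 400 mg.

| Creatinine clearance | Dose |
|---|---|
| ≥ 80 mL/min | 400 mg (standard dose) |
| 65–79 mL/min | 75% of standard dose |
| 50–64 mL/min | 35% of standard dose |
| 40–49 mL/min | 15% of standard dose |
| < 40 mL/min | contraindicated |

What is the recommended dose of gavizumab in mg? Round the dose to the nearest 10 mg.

CrCl = (140 − 90) × 95 / (72 × 1.54) = 4750.0 / 110.88 ≈ 42.8 mL/min
CrCl ≈ 43 mL/min → bracket 40–49 mL/min.
15% of 400 mg = 60 mg

60 mg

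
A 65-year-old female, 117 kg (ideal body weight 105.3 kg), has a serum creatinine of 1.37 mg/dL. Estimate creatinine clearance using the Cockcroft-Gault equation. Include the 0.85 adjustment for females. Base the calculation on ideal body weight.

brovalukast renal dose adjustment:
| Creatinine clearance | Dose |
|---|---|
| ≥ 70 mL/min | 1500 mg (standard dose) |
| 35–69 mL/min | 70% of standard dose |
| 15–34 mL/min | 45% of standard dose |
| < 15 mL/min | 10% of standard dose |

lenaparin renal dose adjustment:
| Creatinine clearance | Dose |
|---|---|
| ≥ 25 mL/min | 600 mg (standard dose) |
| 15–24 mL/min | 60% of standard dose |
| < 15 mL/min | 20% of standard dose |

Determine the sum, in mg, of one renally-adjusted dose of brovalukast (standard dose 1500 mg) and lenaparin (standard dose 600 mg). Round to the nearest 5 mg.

1650 mg

CrCl = (140 − 65) × 105.3 / (72 × 1.37) × 0.85 = 7897.5 / 98.64 × 0.85 ≈ 68.1 mL/min
CrCl ≈ 68 mL/min.
brovalukast: 35–69 mL/min → 70% of 1500 mg = 1050 mg.
lenaparin: ≥ 25 mL/min → 100% of 600 mg = 600 mg.
Total = 1050 + 600 = 1650 mg.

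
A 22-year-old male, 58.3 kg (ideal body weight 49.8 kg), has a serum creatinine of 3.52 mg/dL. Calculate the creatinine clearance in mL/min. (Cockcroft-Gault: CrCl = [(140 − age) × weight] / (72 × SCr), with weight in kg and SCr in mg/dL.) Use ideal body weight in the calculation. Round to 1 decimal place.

CrCl = (140 − 22) × 49.8 / (72 × 3.52) = 5876.4 / 253.44 ≈ 23.2 mL/min

23.2 mL/min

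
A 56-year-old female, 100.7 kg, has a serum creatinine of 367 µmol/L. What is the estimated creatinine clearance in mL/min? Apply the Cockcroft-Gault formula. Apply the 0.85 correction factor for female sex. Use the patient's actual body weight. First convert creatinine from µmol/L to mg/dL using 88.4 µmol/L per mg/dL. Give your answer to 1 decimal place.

SCr = 367 / 88.4 = 4.152 mg/dL
CrCl = (140 − 56) × 100.7 / (72 × 4.152) × 0.85 = 8458.8 / 298.94 × 0.85 ≈ 24.1 mL/min

24.1 mL/min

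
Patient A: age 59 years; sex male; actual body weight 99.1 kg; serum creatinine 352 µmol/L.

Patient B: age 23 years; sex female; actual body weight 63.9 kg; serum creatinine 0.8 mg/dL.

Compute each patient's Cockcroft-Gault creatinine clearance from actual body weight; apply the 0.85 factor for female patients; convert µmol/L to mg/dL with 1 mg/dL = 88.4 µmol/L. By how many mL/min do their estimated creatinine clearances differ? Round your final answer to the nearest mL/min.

82 mL/min

Patient A: SCr = 352 / 88.4 = 3.982 mg/dL
Patient A: CrCl = (140 − 59) × 99.1 / (72 × 3.982) = 8027.1 / 286.70 ≈ 28.0 mL/min
Patient B: CrCl = (140 − 23) × 63.9 / (72 × 0.8) × 0.85 = 7476.3 / 57.60 × 0.85 ≈ 110.3 mL/min
|28.0 − 110.3| = 82.3 mL/min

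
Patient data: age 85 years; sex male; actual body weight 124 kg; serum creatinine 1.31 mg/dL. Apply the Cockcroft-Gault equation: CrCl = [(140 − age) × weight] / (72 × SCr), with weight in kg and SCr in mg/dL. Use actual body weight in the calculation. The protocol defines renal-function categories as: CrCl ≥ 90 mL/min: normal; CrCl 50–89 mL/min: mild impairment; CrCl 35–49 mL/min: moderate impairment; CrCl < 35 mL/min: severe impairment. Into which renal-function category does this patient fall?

mild impairment

CrCl = (140 − 85) × 124 / (72 × 1.31) = 6820.0 / 94.32 ≈ 72.3 mL/min
72 mL/min falls in the 'mild impairment' range.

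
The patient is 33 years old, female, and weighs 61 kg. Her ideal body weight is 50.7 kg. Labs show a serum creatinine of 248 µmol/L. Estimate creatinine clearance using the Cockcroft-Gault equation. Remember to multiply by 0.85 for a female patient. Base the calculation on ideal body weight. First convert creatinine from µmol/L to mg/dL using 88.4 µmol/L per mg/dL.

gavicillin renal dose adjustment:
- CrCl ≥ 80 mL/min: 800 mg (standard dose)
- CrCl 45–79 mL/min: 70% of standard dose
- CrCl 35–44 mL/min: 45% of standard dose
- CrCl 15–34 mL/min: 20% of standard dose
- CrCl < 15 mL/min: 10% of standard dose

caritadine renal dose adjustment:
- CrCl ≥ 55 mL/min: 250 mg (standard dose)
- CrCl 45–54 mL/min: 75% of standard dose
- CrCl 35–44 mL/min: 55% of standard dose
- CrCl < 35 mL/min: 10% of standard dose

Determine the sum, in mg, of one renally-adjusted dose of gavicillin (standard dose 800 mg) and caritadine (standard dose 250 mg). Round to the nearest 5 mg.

185 mg

SCr = 248 / 88.4 = 2.805 mg/dL
CrCl = (140 − 33) × 50.7 / (72 × 2.805) × 0.85 = 5424.9 / 201.96 × 0.85 ≈ 22.8 mL/min
CrCl ≈ 23 mL/min.
gavicillin: 15–34 mL/min → 20% of 800 mg = 160 mg.
caritadine: < 35 mL/min → 10% of 250 mg = 25 mg.
Total = 160 + 25 = 185 mg.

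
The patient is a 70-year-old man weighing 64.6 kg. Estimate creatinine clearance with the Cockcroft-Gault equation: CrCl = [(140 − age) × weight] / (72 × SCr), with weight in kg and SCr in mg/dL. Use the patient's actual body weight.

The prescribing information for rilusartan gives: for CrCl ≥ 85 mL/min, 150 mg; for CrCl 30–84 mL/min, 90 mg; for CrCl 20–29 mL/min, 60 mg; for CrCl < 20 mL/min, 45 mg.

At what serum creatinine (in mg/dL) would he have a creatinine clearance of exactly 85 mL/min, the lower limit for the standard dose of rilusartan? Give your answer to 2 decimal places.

0.74 mg/dL

Standard dose requires CrCl ≥ 85 mL/min.
Set (140 − 70) × 64.6 / (72 × SCr) = 85
SCr = (140 − 70) × 64.6 / (72 × 85) = 0.739 mg/dL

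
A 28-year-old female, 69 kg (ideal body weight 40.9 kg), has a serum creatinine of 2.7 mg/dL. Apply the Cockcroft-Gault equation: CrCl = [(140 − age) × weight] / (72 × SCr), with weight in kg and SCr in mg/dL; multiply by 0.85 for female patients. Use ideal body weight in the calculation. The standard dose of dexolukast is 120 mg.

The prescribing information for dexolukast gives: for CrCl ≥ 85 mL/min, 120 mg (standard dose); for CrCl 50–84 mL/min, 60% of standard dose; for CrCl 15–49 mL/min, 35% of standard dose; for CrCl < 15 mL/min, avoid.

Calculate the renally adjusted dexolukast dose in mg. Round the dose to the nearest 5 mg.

40 mg

CrCl = (140 − 28) × 40.9 / (72 × 2.7) × 0.85 = 4580.8 / 194.40 × 0.85 ≈ 20.0 mL/min
CrCl ≈ 20 mL/min → bracket 15–49 mL/min.
35% of 120 mg = 42 mg → 40 mg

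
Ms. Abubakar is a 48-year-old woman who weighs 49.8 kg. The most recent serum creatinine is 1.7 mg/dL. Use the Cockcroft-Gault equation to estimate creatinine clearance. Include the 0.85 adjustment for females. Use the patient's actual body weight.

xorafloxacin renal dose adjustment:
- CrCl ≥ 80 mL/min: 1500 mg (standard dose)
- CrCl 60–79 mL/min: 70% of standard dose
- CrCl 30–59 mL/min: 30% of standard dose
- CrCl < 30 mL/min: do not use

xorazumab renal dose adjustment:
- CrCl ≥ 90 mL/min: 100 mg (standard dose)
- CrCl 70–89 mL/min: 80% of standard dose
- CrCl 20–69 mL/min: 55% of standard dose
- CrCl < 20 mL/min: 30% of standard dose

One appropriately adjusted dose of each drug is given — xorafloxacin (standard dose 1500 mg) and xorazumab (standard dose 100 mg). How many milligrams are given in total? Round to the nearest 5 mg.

CrCl = (140 − 48) × 49.8 / (72 × 1.7) × 0.85 = 4581.6 / 122.40 × 0.85 ≈ 31.8 mL/min
CrCl ≈ 32 mL/min.
xorafloxacin: 30–59 mL/min → 30% of 1500 mg = 450 mg.
xorazumab: 20–69 mL/min → 55% of 100 mg = 55 mg.
Total = 450 + 55 = 505 mg.

505 mg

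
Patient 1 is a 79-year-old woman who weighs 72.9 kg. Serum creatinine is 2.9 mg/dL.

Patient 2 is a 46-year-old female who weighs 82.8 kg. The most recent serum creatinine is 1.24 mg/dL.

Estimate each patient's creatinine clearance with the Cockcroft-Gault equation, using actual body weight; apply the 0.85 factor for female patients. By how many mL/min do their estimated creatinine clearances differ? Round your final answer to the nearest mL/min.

56 mL/min

Patient 1: CrCl = (140 − 79) × 72.9 / (72 × 2.9) × 0.85 = 4446.9 / 208.80 × 0.85 ≈ 18.1 mL/min
Patient 2: CrCl = (140 − 46) × 82.8 / (72 × 1.24) × 0.85 = 7783.2 / 89.28 × 0.85 ≈ 74.1 mL/min
|18.1 − 74.1| = 56.0 mL/min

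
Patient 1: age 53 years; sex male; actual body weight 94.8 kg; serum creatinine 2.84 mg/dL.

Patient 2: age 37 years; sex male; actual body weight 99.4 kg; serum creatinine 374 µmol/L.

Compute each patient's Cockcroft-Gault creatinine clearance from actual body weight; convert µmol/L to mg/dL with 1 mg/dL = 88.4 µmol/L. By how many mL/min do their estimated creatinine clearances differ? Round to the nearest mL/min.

Patient 1: CrCl = (140 − 53) × 94.8 / (72 × 2.84) = 8247.6 / 204.48 ≈ 40.3 mL/min
Patient 2: SCr = 374 / 88.4 = 4.231 mg/dL
Patient 2: CrCl = (140 − 37) × 99.4 / (72 × 4.231) = 10238.2 / 304.63 ≈ 33.6 mL/min
|40.3 − 33.6| = 6.7 mL/min

7 mL/min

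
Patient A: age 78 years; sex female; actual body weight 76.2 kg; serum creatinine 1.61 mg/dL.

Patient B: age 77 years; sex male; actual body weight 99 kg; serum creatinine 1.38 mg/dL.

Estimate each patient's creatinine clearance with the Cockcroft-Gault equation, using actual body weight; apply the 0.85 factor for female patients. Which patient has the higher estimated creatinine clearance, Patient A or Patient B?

Patient B

Patient A: CrCl = (140 − 78) × 76.2 / (72 × 1.61) × 0.85 = 4724.4 / 115.92 × 0.85 ≈ 34.6 mL/min
Patient B: CrCl = (140 − 77) × 99 / (72 × 1.38) = 6237.0 / 99.36 ≈ 62.8 mL/min
34.6 vs 62.8 mL/min → Patient B is higher.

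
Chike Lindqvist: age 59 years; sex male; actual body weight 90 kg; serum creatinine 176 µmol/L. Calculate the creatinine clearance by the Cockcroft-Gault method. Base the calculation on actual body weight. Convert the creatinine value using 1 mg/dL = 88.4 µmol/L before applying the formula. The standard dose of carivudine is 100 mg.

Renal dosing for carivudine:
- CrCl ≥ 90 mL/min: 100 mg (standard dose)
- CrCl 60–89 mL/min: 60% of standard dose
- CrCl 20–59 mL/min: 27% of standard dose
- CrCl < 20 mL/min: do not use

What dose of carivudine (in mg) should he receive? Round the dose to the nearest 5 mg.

SCr = 176 / 88.4 = 1.991 mg/dL
CrCl = (140 − 59) × 90 / (72 × 1.991) = 7290.0 / 143.35 ≈ 50.9 mL/min
CrCl ≈ 51 mL/min → bracket 20–59 mL/min.
27% of 100 mg = 27 mg → 25 mg

25 mg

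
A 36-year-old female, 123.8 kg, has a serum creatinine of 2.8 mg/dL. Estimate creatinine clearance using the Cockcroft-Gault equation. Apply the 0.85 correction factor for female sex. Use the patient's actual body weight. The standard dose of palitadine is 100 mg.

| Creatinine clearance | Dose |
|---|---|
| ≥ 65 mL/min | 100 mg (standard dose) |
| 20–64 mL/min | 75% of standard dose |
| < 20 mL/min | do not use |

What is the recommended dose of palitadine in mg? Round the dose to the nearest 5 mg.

75 mg

CrCl = (140 − 36) × 123.8 / (72 × 2.8) × 0.85 = 12875.2 / 201.60 × 0.85 ≈ 54.3 mL/min
CrCl ≈ 54 mL/min → bracket 20–64 mL/min.
75% of 100 mg = 75 mg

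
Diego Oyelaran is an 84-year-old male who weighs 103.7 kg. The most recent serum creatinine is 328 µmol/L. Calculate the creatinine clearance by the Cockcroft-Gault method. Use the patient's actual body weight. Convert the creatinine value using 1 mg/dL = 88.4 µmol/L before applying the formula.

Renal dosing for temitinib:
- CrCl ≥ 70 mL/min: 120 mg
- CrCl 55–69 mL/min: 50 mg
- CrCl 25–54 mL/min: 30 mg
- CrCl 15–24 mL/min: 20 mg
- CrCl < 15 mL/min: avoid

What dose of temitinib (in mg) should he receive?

20 mg

SCr = 328 / 88.4 = 3.71 mg/dL
CrCl = (140 − 84) × 103.7 / (72 × 3.71) = 5807.2 / 267.12 ≈ 21.7 mL/min
CrCl ≈ 22 mL/min → bracket 15–24 mL/min.
Dose for this bracket: 20 mg.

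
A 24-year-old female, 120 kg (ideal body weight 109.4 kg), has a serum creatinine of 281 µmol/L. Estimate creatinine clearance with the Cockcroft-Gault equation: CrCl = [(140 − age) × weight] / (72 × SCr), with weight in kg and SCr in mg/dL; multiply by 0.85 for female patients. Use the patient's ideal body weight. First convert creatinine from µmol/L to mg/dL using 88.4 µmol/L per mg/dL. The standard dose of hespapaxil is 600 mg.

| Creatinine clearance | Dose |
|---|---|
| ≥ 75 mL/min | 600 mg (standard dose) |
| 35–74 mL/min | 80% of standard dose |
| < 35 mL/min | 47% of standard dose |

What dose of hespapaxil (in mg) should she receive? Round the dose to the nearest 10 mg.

SCr = 281 / 88.4 = 3.179 mg/dL
CrCl = (140 − 24) × 109.4 / (72 × 3.179) × 0.85 = 12690.4 / 228.89 × 0.85 ≈ 47.1 mL/min
CrCl ≈ 47 mL/min → bracket 35–74 mL/min.
80% of 600 mg = 480 mg

480 mg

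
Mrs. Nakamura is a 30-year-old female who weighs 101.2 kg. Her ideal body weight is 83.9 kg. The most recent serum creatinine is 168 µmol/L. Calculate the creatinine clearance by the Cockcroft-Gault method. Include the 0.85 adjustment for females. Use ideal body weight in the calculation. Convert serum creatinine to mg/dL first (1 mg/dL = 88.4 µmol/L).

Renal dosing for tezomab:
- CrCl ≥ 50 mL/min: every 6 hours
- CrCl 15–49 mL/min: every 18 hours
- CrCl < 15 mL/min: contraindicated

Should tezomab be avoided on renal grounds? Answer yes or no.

SCr = 168 / 88.4 = 1.9 mg/dL
CrCl = (140 − 30) × 83.9 / (72 × 1.9) × 0.85 = 9229.0 / 136.80 × 0.85 ≈ 57.3 mL/min
CrCl ≈ 57 mL/min, which is ≥ 15 mL/min.

no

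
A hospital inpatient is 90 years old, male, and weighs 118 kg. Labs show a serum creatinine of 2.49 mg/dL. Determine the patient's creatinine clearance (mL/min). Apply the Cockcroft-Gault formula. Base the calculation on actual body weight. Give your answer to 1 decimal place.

32.9 mL/min

CrCl = (140 − 90) × 118 / (72 × 2.49) = 5900.0 / 179.28 ≈ 32.9 mL/min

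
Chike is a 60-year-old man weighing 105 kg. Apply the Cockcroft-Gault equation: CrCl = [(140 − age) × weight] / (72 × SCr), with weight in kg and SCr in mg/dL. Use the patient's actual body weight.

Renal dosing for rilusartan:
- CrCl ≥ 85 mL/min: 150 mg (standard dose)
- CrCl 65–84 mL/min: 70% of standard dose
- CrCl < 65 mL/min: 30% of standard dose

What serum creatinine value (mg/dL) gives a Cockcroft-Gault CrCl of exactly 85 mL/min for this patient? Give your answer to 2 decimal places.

1.37 mg/dL

Standard dose requires CrCl ≥ 85 mL/min.
Set (140 − 60) × 105 / (72 × SCr) = 85
SCr = (140 − 60) × 105 / (72 × 85) = 1.373 mg/dL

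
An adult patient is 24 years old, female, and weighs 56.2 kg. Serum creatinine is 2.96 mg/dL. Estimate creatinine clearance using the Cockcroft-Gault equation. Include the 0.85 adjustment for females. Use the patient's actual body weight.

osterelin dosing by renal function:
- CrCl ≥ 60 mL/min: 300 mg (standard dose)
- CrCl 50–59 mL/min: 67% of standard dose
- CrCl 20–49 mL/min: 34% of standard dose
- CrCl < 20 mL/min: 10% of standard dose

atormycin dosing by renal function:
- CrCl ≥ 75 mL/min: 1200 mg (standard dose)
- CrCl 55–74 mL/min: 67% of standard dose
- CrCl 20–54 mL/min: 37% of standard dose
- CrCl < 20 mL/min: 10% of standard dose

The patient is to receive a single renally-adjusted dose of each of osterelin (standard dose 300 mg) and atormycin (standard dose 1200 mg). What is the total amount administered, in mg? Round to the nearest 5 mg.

CrCl = (140 − 24) × 56.2 / (72 × 2.96) × 0.85 = 6519.2 / 213.12 × 0.85 ≈ 26.0 mL/min
CrCl ≈ 26 mL/min.
osterelin: 20–49 mL/min → 34% of 300 mg = 102 mg.
atormycin: 20–54 mL/min → 37% of 1200 mg = 444 mg.
Total = 102 + 444 = 546 mg.

545 mg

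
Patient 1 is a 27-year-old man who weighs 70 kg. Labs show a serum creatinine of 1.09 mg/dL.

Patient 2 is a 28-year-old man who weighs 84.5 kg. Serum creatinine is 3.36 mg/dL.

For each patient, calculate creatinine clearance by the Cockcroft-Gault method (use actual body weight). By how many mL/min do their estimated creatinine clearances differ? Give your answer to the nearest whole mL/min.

62 mL/min

Patient 1: CrCl = (140 − 27) × 70 / (72 × 1.09) = 7910.0 / 78.48 ≈ 100.8 mL/min
Patient 2: CrCl = (140 − 28) × 84.5 / (72 × 3.36) = 9464.0 / 241.92 ≈ 39.1 mL/min
|100.8 − 39.1| = 61.7 mL/min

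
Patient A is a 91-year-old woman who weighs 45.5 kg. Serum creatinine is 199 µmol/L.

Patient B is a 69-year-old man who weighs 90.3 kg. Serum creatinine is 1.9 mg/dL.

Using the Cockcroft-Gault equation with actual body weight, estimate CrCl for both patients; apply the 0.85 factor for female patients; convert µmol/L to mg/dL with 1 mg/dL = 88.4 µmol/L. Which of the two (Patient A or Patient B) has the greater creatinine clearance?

Patient A: SCr = 199 / 88.4 = 2.251 mg/dL
Patient A: CrCl = (140 − 91) × 45.5 / (72 × 2.251) × 0.85 = 2229.5 / 162.07 × 0.85 ≈ 11.7 mL/min
Patient B: CrCl = (140 − 69) × 90.3 / (72 × 1.9) = 6411.3 / 136.80 ≈ 46.9 mL/min
11.7 vs 46.9 mL/min → Patient B is higher.

Patient B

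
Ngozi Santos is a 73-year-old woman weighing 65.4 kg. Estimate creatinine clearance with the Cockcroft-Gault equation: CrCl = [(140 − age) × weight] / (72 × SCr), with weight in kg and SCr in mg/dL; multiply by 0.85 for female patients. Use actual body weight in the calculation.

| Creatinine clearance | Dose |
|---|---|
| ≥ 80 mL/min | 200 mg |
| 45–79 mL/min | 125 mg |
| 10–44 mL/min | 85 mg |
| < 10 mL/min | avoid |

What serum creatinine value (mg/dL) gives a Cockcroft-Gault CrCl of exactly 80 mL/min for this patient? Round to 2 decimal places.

Standard dose requires CrCl ≥ 80 mL/min.
Set (140 − 73) × 65.4 × 0.85 / (72 × SCr) = 80
SCr = (140 − 73) × 65.4 × 0.85 / (72 × 80) = 0.647 mg/dL

0.65 mg/dL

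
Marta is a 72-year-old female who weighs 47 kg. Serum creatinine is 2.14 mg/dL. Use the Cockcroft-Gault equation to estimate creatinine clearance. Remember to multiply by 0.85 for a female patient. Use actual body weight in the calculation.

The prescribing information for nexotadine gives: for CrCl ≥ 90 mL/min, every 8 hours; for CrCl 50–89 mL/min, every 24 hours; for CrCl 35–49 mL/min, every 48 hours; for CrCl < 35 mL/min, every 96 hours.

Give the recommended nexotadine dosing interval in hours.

CrCl = (140 − 72) × 47 / (72 × 2.14) × 0.85 = 3196.0 / 154.08 × 0.85 ≈ 17.6 mL/min
CrCl ≈ 18 mL/min → bracket < 35 mL/min → every 96 hours.

every 96 hours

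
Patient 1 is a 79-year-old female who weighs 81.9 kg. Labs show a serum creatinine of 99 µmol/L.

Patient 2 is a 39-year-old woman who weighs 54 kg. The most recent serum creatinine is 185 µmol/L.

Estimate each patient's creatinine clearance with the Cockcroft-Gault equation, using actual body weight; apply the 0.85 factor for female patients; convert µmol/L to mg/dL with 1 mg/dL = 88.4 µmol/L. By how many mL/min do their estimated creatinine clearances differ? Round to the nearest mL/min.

Patient 1: SCr = 99 / 88.4 = 1.12 mg/dL
Patient 1: CrCl = (140 − 79) × 81.9 / (72 × 1.12) × 0.85 = 4995.9 / 80.64 × 0.85 ≈ 52.7 mL/min
Patient 2: SCr = 185 / 88.4 = 2.093 mg/dL
Patient 2: CrCl = (140 − 39) × 54 / (72 × 2.093) × 0.85 = 5454.0 / 150.70 × 0.85 ≈ 30.8 mL/min
|52.7 − 30.8| = 21.9 mL/min

22 mL/min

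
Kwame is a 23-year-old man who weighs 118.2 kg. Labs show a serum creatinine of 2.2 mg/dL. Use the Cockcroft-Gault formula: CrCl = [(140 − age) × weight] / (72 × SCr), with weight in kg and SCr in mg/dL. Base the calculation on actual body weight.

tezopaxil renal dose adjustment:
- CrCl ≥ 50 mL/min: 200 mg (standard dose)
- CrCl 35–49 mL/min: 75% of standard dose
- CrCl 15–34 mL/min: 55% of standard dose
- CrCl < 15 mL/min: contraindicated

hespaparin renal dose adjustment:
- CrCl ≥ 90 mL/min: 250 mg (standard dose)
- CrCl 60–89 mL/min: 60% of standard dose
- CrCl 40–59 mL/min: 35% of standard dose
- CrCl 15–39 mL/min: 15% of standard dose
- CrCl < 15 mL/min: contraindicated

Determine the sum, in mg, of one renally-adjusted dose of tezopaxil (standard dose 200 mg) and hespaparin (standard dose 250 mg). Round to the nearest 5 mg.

CrCl = (140 − 23) × 118.2 / (72 × 2.2) = 13829.4 / 158.40 ≈ 87.3 mL/min
CrCl ≈ 87 mL/min.
tezopaxil: ≥ 50 mL/min → 100% of 200 mg = 200 mg.
hespaparin: 60–89 mL/min → 60% of 250 mg = 150 mg.
Total = 200 + 150 = 350 mg.

350 mg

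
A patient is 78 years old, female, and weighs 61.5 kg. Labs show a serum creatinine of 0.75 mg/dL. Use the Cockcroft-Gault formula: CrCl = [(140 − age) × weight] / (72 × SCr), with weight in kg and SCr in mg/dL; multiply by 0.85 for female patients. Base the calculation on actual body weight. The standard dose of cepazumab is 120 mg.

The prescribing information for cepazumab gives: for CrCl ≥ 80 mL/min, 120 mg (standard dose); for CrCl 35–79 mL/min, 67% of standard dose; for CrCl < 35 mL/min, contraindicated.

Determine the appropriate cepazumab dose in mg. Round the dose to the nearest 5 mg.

CrCl = (140 − 78) × 61.5 / (72 × 0.75) × 0.85 = 3813.0 / 54.00 × 0.85 ≈ 60.0 mL/min
CrCl ≈ 60 mL/min → bracket 35–79 mL/min.
67% of 120 mg = 80.4 mg → 80 mg

80 mg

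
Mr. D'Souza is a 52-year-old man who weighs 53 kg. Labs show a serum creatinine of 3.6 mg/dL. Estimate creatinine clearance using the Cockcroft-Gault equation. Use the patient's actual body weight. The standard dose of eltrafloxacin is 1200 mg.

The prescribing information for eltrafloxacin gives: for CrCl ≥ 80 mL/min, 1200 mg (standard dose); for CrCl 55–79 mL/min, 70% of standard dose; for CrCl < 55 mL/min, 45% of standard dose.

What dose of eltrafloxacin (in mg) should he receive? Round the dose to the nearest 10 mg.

540 mg

CrCl = (140 − 52) × 53 / (72 × 3.6) = 4664.0 / 259.20 ≈ 18.0 mL/min
CrCl ≈ 18 mL/min → bracket < 55 mL/min.
45% of 1200 mg = 540 mg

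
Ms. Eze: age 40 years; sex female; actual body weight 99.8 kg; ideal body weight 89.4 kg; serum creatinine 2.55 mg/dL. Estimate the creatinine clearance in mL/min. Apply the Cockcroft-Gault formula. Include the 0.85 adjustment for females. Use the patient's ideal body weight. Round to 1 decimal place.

CrCl = (140 − 40) × 89.4 / (72 × 2.55) × 0.85 = 8940.0 / 183.60 × 0.85 ≈ 41.4 mL/min

41.4 mL/min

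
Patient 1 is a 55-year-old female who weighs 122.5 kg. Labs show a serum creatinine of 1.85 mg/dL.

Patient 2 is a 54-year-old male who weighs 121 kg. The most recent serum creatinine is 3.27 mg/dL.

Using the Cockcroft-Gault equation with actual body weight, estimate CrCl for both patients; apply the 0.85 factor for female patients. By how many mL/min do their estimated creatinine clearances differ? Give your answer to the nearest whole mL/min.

Patient 1: CrCl = (140 − 55) × 122.5 / (72 × 1.85) × 0.85 = 10412.5 / 133.20 × 0.85 ≈ 66.4 mL/min
Patient 2: CrCl = (140 − 54) × 121 / (72 × 3.27) = 10406.0 / 235.44 ≈ 44.2 mL/min
|66.4 − 44.2| = 22.2 mL/min

22 mL/min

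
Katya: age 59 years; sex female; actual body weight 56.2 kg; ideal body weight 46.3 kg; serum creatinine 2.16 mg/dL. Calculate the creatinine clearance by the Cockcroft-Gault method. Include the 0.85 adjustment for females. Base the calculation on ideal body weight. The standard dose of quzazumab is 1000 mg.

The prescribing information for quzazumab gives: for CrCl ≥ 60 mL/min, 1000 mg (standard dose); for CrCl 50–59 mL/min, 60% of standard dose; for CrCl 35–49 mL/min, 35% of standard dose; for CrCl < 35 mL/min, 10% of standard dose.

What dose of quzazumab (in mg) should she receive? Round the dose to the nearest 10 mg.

CrCl = (140 − 59) × 46.3 / (72 × 2.16) × 0.85 = 3750.3 / 155.52 × 0.85 ≈ 20.5 mL/min
CrCl ≈ 20 mL/min → bracket < 35 mL/min.
10% of 1000 mg = 100 mg

100 mg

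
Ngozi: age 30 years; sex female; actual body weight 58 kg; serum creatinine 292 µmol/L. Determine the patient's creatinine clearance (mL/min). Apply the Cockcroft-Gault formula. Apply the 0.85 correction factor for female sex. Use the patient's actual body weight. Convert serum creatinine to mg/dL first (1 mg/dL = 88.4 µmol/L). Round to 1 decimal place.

22.8 mL/min

SCr = 292 / 88.4 = 3.303 mg/dL
CrCl = (140 − 30) × 58 / (72 × 3.303) × 0.85 = 6380.0 / 237.82 × 0.85 ≈ 22.8 mL/min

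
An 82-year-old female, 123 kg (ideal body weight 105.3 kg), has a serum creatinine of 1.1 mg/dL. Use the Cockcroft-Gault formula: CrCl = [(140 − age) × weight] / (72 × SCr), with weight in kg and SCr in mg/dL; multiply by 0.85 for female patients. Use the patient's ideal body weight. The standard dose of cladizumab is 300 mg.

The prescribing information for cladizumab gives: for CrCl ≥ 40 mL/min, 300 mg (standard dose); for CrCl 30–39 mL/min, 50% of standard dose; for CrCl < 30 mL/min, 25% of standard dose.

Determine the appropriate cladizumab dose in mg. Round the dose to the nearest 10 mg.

CrCl = (140 − 82) × 105.3 / (72 × 1.1) × 0.85 = 6107.4 / 79.20 × 0.85 ≈ 65.5 mL/min
CrCl ≈ 66 mL/min → bracket ≥ 40 mL/min.
100% of 300 mg = 300 mg

300 mg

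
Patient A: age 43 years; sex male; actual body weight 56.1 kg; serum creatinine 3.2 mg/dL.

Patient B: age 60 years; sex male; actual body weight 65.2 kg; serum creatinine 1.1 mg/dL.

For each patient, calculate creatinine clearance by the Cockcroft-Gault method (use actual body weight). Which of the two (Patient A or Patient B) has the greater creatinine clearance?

Patient A: CrCl = (140 − 43) × 56.1 / (72 × 3.2) = 5441.7 / 230.40 ≈ 23.6 mL/min
Patient B: CrCl = (140 − 60) × 65.2 / (72 × 1.1) = 5216.0 / 79.20 ≈ 65.9 mL/min
23.6 vs 65.9 mL/min → Patient B is higher.

Patient B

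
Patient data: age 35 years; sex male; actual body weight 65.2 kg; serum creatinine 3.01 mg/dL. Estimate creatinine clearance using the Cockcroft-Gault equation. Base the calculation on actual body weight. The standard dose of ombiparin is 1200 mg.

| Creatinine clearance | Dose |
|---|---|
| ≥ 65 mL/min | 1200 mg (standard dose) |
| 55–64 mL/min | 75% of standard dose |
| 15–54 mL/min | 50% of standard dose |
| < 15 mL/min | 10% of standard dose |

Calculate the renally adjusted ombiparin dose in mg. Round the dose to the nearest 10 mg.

600 mg

CrCl = (140 − 35) × 65.2 / (72 × 3.01) = 6846.0 / 216.72 ≈ 31.6 mL/min
CrCl ≈ 32 mL/min → bracket 15–54 mL/min.
50% of 1200 mg = 600 mg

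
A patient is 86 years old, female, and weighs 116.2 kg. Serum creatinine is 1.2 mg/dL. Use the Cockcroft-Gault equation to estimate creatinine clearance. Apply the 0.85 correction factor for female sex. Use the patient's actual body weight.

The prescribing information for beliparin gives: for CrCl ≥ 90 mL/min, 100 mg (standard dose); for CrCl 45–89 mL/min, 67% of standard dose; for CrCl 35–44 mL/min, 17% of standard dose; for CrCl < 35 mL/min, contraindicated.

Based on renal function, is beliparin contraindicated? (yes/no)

CrCl = (140 − 86) × 116.2 / (72 × 1.2) × 0.85 = 6274.8 / 86.40 × 0.85 ≈ 61.7 mL/min
CrCl ≈ 62 mL/min, which is ≥ 35 mL/min.

no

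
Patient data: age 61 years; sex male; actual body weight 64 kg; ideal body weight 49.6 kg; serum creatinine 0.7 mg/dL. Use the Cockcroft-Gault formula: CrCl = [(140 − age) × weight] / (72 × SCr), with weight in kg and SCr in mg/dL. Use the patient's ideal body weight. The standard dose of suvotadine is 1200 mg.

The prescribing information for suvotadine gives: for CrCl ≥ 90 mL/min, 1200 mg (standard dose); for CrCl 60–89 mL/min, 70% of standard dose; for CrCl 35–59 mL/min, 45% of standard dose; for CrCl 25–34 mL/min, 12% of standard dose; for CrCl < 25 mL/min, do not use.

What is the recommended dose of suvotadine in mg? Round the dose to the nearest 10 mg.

CrCl = (140 − 61) × 49.6 / (72 × 0.7) = 3918.4 / 50.40 ≈ 77.7 mL/min
CrCl ≈ 78 mL/min → bracket 60–89 mL/min.
70% of 1200 mg = 840 mg

840 mg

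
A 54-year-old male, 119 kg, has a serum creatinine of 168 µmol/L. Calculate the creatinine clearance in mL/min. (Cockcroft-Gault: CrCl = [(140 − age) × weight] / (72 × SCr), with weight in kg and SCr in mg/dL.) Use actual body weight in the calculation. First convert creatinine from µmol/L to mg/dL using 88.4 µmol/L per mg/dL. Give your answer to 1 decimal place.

SCr = 168 / 88.4 = 1.9 mg/dL
CrCl = (140 − 54) × 119 / (72 × 1.9) = 10234.0 / 136.80 ≈ 74.8 mL/min

74.8 mL/min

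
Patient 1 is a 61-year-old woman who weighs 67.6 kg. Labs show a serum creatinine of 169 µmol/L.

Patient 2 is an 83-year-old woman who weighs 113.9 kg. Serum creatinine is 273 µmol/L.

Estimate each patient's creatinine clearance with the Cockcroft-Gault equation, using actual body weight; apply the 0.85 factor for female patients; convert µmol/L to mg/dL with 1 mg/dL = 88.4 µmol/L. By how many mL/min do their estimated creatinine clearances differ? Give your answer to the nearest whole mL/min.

Patient 1: SCr = 169 / 88.4 = 1.912 mg/dL
Patient 1: CrCl = (140 − 61) × 67.6 / (72 × 1.912) × 0.85 = 5340.4 / 137.66 × 0.85 ≈ 33.0 mL/min
Patient 2: SCr = 273 / 88.4 = 3.088 mg/dL
Patient 2: CrCl = (140 − 83) × 113.9 / (72 × 3.088) × 0.85 = 6492.3 / 222.34 × 0.85 ≈ 24.8 mL/min
|33.0 − 24.8| = 8.2 mL/min

8 mL/min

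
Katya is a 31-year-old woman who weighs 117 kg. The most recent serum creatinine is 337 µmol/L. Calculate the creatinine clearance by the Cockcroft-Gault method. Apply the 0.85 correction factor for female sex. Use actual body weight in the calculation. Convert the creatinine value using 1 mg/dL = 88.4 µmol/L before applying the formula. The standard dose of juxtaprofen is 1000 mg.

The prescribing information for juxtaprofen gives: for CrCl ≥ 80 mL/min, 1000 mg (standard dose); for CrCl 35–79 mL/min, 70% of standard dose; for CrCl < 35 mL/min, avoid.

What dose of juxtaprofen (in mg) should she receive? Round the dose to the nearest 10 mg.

700 mg

SCr = 337 / 88.4 = 3.812 mg/dL
CrCl = (140 − 31) × 117 / (72 × 3.812) × 0.85 = 12753.0 / 274.46 × 0.85 ≈ 39.5 mL/min
CrCl ≈ 39 mL/min → bracket 35–79 mL/min.
70% of 1000 mg = 700 mg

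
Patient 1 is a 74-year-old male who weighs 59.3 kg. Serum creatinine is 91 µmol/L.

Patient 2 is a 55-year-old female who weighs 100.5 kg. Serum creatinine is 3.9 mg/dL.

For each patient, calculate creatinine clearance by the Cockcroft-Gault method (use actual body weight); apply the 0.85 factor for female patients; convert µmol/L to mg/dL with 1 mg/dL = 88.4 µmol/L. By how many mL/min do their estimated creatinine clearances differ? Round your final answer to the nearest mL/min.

27 mL/min

Patient 1: SCr = 91 / 88.4 = 1.029 mg/dL
Patient 1: CrCl = (140 − 74) × 59.3 / (72 × 1.029) = 3913.8 / 74.09 ≈ 52.8 mL/min
Patient 2: CrCl = (140 − 55) × 100.5 / (72 × 3.9) × 0.85 = 8542.5 / 280.80 × 0.85 ≈ 25.9 mL/min
|52.8 − 25.9| = 26.9 mL/min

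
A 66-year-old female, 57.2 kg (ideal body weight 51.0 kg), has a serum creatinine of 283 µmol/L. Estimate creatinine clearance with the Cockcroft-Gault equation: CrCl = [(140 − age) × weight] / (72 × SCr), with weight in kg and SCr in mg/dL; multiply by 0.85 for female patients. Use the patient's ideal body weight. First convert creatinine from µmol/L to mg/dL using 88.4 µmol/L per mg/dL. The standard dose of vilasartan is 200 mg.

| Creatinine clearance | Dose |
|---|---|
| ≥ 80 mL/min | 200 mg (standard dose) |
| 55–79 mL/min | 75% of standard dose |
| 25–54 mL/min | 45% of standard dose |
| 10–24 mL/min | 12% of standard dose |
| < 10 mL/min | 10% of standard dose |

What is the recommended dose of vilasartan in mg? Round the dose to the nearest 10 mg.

SCr = 283 / 88.4 = 3.201 mg/dL
CrCl = (140 − 66) × 51 / (72 × 3.201) × 0.85 = 3774.0 / 230.47 × 0.85 ≈ 13.9 mL/min
CrCl ≈ 14 mL/min → bracket 10–24 mL/min.
12% of 200 mg = 24 mg → 20 mg

20 mg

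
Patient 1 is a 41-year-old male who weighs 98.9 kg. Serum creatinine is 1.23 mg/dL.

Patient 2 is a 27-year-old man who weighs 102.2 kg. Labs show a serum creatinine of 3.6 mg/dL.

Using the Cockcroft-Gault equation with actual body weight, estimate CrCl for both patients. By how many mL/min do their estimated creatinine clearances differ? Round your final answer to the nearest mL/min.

Patient 1: CrCl = (140 − 41) × 98.9 / (72 × 1.23) = 9791.1 / 88.56 ≈ 110.6 mL/min
Patient 2: CrCl = (140 − 27) × 102.2 / (72 × 3.6) = 11548.6 / 259.20 ≈ 44.6 mL/min
|110.6 − 44.6| = 66.0 mL/min

66 mL/min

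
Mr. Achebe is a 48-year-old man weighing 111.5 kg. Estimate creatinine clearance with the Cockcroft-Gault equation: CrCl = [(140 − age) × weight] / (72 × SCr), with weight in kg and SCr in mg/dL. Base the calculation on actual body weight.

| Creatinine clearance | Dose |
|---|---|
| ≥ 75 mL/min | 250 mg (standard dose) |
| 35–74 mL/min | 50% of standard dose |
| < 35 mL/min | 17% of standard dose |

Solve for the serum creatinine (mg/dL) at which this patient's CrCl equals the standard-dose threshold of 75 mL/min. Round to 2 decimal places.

1.90 mg/dL

Standard dose requires CrCl ≥ 75 mL/min.
Set (140 − 48) × 111.5 / (72 × SCr) = 75
SCr = (140 − 48) × 111.5 / (72 × 75) = 1.900 mg/dL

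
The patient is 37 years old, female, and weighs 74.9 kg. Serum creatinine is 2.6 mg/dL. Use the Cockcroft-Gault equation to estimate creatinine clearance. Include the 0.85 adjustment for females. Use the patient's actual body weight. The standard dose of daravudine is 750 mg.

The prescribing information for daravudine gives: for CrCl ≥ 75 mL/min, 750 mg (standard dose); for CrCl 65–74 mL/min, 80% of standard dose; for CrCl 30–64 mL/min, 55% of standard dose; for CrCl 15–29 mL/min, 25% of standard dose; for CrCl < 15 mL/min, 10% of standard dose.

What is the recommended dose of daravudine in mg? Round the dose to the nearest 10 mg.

CrCl = (140 − 37) × 74.9 / (72 × 2.6) × 0.85 = 7714.7 / 187.20 × 0.85 ≈ 35.0 mL/min
CrCl ≈ 35 mL/min → bracket 30–64 mL/min.
55% of 750 mg = 412.5 mg → 410 mg

410 mg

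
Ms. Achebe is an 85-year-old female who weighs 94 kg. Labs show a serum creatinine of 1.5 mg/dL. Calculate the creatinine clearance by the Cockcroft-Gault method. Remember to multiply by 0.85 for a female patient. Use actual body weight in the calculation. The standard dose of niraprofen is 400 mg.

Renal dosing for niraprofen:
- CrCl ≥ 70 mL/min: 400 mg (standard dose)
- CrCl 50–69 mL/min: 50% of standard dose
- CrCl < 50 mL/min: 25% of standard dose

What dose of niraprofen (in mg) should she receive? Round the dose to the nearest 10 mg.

CrCl = (140 − 85) × 94 / (72 × 1.5) × 0.85 = 5170.0 / 108.00 × 0.85 ≈ 40.7 mL/min
CrCl ≈ 41 mL/min → bracket < 50 mL/min.
25% of 400 mg = 100 mg

100 mg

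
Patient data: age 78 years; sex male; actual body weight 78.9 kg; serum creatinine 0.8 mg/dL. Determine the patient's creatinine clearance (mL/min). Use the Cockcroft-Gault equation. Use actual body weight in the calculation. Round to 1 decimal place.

84.9 mL/min

CrCl = (140 − 78) × 78.9 / (72 × 0.8) = 4891.8 / 57.60 ≈ 84.9 mL/min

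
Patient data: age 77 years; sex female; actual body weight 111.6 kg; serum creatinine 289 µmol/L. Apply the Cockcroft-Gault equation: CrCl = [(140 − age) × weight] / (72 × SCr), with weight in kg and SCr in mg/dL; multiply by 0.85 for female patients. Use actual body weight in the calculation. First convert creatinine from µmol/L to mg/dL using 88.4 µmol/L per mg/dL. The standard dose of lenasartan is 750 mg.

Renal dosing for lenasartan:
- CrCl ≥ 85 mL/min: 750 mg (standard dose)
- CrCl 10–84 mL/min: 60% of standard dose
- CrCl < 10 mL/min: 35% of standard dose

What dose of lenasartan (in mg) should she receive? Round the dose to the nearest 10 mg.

450 mg

SCr = 289 / 88.4 = 3.269 mg/dL
CrCl = (140 − 77) × 111.6 / (72 × 3.269) × 0.85 = 7030.8 / 235.37 × 0.85 ≈ 25.4 mL/min
CrCl ≈ 25 mL/min → bracket 10–84 mL/min.
60% of 750 mg = 450 mg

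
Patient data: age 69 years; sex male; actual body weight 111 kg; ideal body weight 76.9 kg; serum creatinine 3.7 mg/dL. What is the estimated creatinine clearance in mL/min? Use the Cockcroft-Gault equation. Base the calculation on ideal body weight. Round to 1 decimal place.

CrCl = (140 − 69) × 76.9 / (72 × 3.7) = 5459.9 / 266.40 ≈ 20.5 mL/min

20.5 mL/min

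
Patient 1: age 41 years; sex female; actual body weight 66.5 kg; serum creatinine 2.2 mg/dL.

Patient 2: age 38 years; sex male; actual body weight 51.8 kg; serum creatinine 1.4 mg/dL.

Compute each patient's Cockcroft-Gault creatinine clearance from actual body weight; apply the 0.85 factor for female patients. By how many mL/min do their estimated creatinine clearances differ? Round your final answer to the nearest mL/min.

17 mL/min

Patient 1: CrCl = (140 − 41) × 66.5 / (72 × 2.2) × 0.85 = 6583.5 / 158.40 × 0.85 ≈ 35.3 mL/min
Patient 2: CrCl = (140 − 38) × 51.8 / (72 × 1.4) = 5283.6 / 100.80 ≈ 52.4 mL/min
|35.3 − 52.4| = 17.1 mL/min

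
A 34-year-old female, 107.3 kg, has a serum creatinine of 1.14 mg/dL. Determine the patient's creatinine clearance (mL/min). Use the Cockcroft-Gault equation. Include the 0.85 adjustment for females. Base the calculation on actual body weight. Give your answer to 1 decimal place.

CrCl = (140 − 34) × 107.3 / (72 × 1.14) × 0.85 = 11373.8 / 82.08 × 0.85 ≈ 117.8 mL/min

117.8 mL/min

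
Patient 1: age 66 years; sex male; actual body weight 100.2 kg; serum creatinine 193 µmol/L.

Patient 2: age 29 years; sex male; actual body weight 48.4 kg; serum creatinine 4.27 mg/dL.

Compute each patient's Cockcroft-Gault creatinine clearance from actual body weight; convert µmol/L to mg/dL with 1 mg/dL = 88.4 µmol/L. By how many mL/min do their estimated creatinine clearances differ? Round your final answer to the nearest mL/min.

Patient 1: SCr = 193 / 88.4 = 2.183 mg/dL
Patient 1: CrCl = (140 − 66) × 100.2 / (72 × 2.183) = 7414.8 / 157.18 ≈ 47.2 mL/min
Patient 2: CrCl = (140 − 29) × 48.4 / (72 × 4.27) = 5372.4 / 307.44 ≈ 17.5 mL/min
|47.2 − 17.5| = 29.7 mL/min

30 mL/min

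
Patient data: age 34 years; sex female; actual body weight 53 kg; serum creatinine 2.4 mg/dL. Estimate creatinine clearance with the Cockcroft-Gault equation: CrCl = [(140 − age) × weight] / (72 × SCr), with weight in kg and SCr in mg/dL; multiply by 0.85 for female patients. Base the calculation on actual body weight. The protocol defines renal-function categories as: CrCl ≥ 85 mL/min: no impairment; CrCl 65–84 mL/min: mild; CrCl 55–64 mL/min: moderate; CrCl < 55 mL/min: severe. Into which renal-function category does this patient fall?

severe

CrCl = (140 − 34) × 53 / (72 × 2.4) × 0.85 = 5618.0 / 172.80 × 0.85 ≈ 27.6 mL/min
28 mL/min falls in the 'severe' range.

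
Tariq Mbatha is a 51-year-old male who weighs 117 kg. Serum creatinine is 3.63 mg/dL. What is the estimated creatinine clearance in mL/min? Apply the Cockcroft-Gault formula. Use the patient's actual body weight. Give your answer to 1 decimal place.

39.8 mL/min

CrCl = (140 − 51) × 117 / (72 × 3.63) = 10413.0 / 261.36 ≈ 39.8 mL/min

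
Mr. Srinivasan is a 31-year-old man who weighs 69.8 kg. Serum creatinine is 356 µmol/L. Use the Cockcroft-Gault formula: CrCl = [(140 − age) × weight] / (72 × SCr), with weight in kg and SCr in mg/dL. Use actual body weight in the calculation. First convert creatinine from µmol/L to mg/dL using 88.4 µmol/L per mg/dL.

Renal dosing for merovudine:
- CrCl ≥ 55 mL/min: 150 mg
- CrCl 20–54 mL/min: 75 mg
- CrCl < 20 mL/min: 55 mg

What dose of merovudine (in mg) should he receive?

SCr = 356 / 88.4 = 4.027 mg/dL
CrCl = (140 − 31) × 69.8 / (72 × 4.027) = 7608.2 / 289.94 ≈ 26.2 mL/min
CrCl ≈ 26 mL/min → bracket 20–54 mL/min.
Dose for this bracket: 75 mg.

75 mg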